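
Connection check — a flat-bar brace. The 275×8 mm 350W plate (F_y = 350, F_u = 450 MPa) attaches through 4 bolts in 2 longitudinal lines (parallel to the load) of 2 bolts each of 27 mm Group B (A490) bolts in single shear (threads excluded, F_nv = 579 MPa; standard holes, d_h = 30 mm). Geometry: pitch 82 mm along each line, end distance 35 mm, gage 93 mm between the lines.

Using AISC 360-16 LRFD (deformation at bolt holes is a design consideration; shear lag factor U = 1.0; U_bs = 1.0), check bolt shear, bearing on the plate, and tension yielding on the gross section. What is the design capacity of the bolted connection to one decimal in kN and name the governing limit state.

Bolt shear: A_b = π(27)²/4 = 572.56 mm². φR_n = 0.75 × 579 × 572.56 × 4 × 1 = 994.5 kN.
Bearing (8 mm plate, F_u = 450 MPa): end bolts L_c = 35 − 30/2 = 20, R_n = min(1.2×20×8×450, 2.4×27×8×450) = 86.4 kN/bolt; interior L_c = 82 − 30 = 52, R_n = 224.64 kN/bolt. φR_n = 0.75 × (2×86.4 + 2×224.64) = 466.6 kN.
Tension yield (gross): A_g = 275×8 = 2200 mm². φR_n = 0.90 × 350 × 2200 = 693.0 kN.
Governing: min(994.5, 466.6, 693.0) = 466.6 kN → bearing.

466.6 kN (bearing governs)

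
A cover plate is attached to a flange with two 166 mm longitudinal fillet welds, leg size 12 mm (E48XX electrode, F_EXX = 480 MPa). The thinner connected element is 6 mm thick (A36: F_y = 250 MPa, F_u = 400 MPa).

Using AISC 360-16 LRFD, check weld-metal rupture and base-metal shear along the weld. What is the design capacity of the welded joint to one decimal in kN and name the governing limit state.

Weld metal: throat = 0.707×12 = 8.484 mm, L = 2×166 = 332 mm. φR_n = 0.75 × 0.6 × 480 × 8.484 × 332 = 608.4 kN.
Base metal shear (6 mm plate): yield φR_n = 1.0×0.6×250×6×332 = 298.8 kN; rupture φR_n = 0.75×0.6×400×6×332 = 358.6 kN; take 298.8 kN (yield).
Governing: min(608.4, 298.8) = 298.8 kN → base-metal shear.

298.8 kN (base-metal shear governs)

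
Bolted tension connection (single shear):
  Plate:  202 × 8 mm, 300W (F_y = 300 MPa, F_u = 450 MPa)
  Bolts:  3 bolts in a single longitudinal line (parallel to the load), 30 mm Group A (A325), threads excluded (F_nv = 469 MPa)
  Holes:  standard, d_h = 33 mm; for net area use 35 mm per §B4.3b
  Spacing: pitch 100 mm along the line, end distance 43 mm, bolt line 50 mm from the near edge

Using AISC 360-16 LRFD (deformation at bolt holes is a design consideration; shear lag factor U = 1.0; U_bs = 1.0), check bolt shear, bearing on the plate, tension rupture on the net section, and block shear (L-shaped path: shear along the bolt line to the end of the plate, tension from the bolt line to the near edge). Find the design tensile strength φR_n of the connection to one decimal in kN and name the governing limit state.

339.7 kN (block shear governs)

Bolt shear: A_b = π(30)²/4 = 706.86 mm². φR_n = 0.75 × 469 × 706.86 × 3 × 1 = 745.9 kN.
Bearing (8 mm plate, F_u = 450 MPa): end bolts L_c = 43 − 33/2 = 26.5, R_n = min(1.2×26.5×8×450, 2.4×30×8×450) = 114.48 kN/bolt; interior L_c = 100 − 33 = 67, R_n = 259.2 kN/bolt. φR_n = 0.75 × (1×114.48 + 2×259.2) = 474.7 kN.
Tension rupture (net): A_n = (202 − 1×35)×8 = 1336 mm² (U = 1.0, A_e = A_n). φR_n = 0.75 × 450 × 1336 = 450.9 kN.
Block shear: shear path 1×[43+2×100] = 1×243 mm, A_gv = 1944, A_nv = 1×(243 − 2.5×35)×8 = 1244 mm²; tension to near edge: (50 − 0.5×35)×8 = 260 mm². R_n = min(0.6×450×1244, 0.6×300×1944) + 1.0×450×260 = min(335.88, 349.92) + 117 = 452.88 kN. φR_n = 0.75 × 452.88 = 339.7 kN.
Governing: min(745.9, 474.7, 450.9, 339.7) = 339.7 kN → block shear.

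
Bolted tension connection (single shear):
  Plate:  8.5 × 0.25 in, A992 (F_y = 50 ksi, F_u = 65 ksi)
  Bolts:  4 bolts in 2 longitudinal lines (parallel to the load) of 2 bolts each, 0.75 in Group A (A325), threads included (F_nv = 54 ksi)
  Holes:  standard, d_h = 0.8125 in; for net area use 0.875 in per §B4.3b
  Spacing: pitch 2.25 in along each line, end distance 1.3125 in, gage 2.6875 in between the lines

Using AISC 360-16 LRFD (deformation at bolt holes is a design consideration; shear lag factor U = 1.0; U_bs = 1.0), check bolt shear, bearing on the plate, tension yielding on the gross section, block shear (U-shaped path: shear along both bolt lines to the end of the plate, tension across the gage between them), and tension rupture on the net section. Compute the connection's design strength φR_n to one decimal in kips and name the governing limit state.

Bolt shear: A_b = π(0.75)²/4 = 0.44179 in². φR_n = 0.75 × 54 × 0.44179 × 4 × 1 = 71.6 kips.
Bearing (0.25 in plate, F_u = 65 ksi): end bolts L_c = 1.3125 − 0.8125/2 = 0.90625, R_n = min(1.2×0.90625×0.25×65, 2.4×0.75×0.25×65) = 17.672 kips/bolt; interior L_c = 2.25 − 0.8125 = 1.4375, R_n = 28.031 kips/bolt. φR_n = 0.75 × (2×17.672 + 2×28.031) = 68.6 kips.
Tension yield (gross): A_g = 8.5×0.25 = 2.125 in². φR_n = 0.90 × 50 × 2.125 = 95.6 kips.
Block shear: shear path 2×[1.3125+1×2.25] = 2×3.5625 in, A_gv = 1.7813, A_nv = 2×(3.5625 − 1.5×0.875)×0.25 = 1.125 in²; tension across gage: (2.6875 − 1×0.875)×0.25 = 0.45313 in². R_n = min(0.6×65×1.125, 0.6×50×1.7813) + 1.0×65×0.45313 = min(43.875, 53.439) + 29.453 = 73.328 kips. φR_n = 0.75 × 73.328 = 55.0 kips.
Tension rupture (net): A_n = (8.5 − 2×0.875)×0.25 = 1.6875 in² (U = 1.0, A_e = A_n). φR_n = 0.75 × 65 × 1.6875 = 82.3 kips.
Governing: min(71.6, 68.6, 95.6, 55.0, 82.3) = 55.0 kips → block shear.

55.0 kips (block shear governs)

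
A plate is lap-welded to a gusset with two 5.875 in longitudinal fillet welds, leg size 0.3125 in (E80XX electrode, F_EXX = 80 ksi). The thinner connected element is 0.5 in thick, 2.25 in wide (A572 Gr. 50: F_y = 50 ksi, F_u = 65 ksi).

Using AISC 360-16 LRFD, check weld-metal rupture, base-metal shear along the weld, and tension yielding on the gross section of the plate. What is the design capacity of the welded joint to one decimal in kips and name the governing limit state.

50.6 kips (gross-section yield governs)

Weld metal: throat = 0.707×0.3125 = 0.22094 in, L = 2×5.875 = 11.75 in. φR_n = 0.75 × 0.6 × 80 × 0.22094 × 11.75 = 93.5 kips.
Base metal shear (0.5 in plate): yield φR_n = 1.0×0.6×50×0.5×11.75 = 176.3 kips; rupture φR_n = 0.75×0.6×65×0.5×11.75 = 171.8 kips; take 171.8 kips (rupture).
Tension yield (gross): A_g = 2.25×0.5 = 1.125 in². φR_n = 0.90 × 50 × 1.125 = 50.6 kips.
Governing: min(93.5, 171.8, 50.6) = 50.6 kips → gross-section yield.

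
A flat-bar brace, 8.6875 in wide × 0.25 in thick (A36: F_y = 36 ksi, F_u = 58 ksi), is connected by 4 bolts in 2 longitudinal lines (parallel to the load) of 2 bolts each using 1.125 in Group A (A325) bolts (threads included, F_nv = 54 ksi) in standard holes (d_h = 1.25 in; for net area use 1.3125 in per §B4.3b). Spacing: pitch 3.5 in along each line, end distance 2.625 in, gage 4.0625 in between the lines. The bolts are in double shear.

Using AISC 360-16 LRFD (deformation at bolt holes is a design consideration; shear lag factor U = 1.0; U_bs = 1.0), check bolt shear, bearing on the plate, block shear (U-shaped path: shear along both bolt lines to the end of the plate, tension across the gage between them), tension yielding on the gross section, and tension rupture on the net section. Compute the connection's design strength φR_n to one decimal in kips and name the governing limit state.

Bolt shear: A_b = π(1.125)²/4 = 0.99402 in². φR_n = 0.75 × 54 × 0.99402 × 4 × 2 = 322.1 kips.
Bearing (0.25 in plate, F_u = 58 ksi): end bolts L_c = 2.625 − 1.25/2 = 2, R_n = min(1.2×2×0.25×58, 2.4×1.125×0.25×58) = 34.8 kips/bolt; interior L_c = 3.5 − 1.25 = 2.25, R_n = 39.15 kips/bolt. φR_n = 0.75 × (2×34.8 + 2×39.15) = 110.9 kips.
Block shear: shear path 2×[2.625+1×3.5] = 2×6.125 in, A_gv = 3.0625, A_nv = 2×(6.125 − 1.5×1.3125)×0.25 = 2.0781 in²; tension across gage: (4.0625 − 1×1.3125)×0.25 = 0.6875 in². R_n = min(0.6×58×2.0781, 0.6×36×3.0625) + 1.0×58×0.6875 = min(72.318, 66.15) + 39.875 = 106.03 kips. φR_n = 0.75 × 106.03 = 79.5 kips.
Tension yield (gross): A_g = 8.6875×0.25 = 2.1719 in². φR_n = 0.90 × 36 × 2.1719 = 70.4 kips.
Tension rupture (net): A_n = (8.6875 − 2×1.3125)×0.25 = 1.5156 in² (U = 1.0, A_e = A_n). φR_n = 0.75 × 58 × 1.5156 = 65.9 kips.
Governing: min(322.1, 110.9, 79.5, 70.4, 65.9) = 65.9 kips → net-section rupture.

65.9 kips (net-section rupture governs)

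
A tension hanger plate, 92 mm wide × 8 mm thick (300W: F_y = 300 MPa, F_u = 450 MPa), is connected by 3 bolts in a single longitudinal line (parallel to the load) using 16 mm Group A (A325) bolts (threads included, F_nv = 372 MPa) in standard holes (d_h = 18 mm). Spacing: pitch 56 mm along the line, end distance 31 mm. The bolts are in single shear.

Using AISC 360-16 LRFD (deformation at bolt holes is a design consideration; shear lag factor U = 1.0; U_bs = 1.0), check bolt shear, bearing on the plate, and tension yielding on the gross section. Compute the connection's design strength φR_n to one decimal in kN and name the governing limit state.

Bolt shear: A_b = π(16)²/4 = 201.06 mm². φR_n = 0.75 × 372 × 201.06 × 3 × 1 = 168.3 kN.
Bearing (8 mm plate, F_u = 450 MPa): end bolts L_c = 31 − 18/2 = 22, R_n = min(1.2×22×8×450, 2.4×16×8×450) = 95.04 kN/bolt; interior L_c = 56 − 18 = 38, R_n = 138.24 kN/bolt. φR_n = 0.75 × (1×95.04 + 2×138.24) = 278.6 kN.
Tension yield (gross): A_g = 92×8 = 736 mm². φR_n = 0.90 × 300 × 736 = 198.7 kN.
Governing: min(168.3, 278.6, 198.7) = 168.3 kN → bolt shear.

168.3 kN (bolt shear governs)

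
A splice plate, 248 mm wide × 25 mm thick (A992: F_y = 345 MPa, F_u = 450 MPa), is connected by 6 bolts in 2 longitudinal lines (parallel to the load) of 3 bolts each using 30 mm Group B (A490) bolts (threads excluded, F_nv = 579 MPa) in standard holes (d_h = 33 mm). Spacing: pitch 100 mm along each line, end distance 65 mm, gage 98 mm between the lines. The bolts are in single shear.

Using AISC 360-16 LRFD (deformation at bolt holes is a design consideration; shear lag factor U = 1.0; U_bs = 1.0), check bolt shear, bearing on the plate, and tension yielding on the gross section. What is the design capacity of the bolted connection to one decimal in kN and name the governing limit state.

Bolt shear: A_b = π(30)²/4 = 706.86 mm². φR_n = 0.75 × 579 × 706.86 × 6 × 1 = 1841.7 kN.
Bearing (25 mm plate, F_u = 450 MPa): end bolts L_c = 65 − 33/2 = 48.5, R_n = min(1.2×48.5×25×450, 2.4×30×25×450) = 654.75 kN/bolt; interior L_c = 100 − 33 = 67, R_n = 810 kN/bolt. φR_n = 0.75 × (2×654.75 + 4×810) = 3412.1 kN.
Tension yield (gross): A_g = 248×25 = 6200 mm². φR_n = 0.90 × 345 × 6200 = 1925.1 kN.
Governing: min(1841.7, 3412.1, 1925.1) = 1841.7 kN → bolt shear.

1841.7 kN (bolt shear governs)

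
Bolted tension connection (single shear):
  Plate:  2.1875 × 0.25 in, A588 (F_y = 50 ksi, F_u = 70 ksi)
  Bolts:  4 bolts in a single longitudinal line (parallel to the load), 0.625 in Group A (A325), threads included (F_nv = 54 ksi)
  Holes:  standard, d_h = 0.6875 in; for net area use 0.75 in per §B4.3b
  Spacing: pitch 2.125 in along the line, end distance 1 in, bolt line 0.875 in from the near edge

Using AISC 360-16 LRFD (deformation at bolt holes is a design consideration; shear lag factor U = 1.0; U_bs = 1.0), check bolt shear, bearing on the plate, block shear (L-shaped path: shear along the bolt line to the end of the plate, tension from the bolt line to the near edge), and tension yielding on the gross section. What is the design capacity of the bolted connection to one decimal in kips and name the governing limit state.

24.6 kips (gross-section yield governs)

Bolt shear: A_b = π(0.625)²/4 = 0.3068 in². φR_n = 0.75 × 54 × 0.3068 × 4 × 1 = 49.7 kips.
Bearing (0.25 in plate, F_u = 70 ksi): end bolts L_c = 1 − 0.6875/2 = 0.65625, R_n = min(1.2×0.65625×0.25×70, 2.4×0.625×0.25×70) = 13.781 kips/bolt; interior L_c = 2.125 − 0.6875 = 1.4375, R_n = 26.25 kips/bolt. φR_n = 0.75 × (1×13.781 + 3×26.25) = 69.4 kips.
Block shear: shear path 1×[1+3×2.125] = 1×7.375 in, A_gv = 1.8438, A_nv = 1×(7.375 − 3.5×0.75)×0.25 = 1.1875 in²; tension to near edge: (0.875 − 0.5×0.75)×0.25 = 0.125 in². R_n = min(0.6×70×1.1875, 0.6×50×1.8438) + 1.0×70×0.125 = min(49.875, 55.314) + 8.75 = 58.625 kips. φR_n = 0.75 × 58.625 = 44.0 kips.
Tension yield (gross): A_g = 2.1875×0.25 = 0.54688 in². φR_n = 0.90 × 50 × 0.54688 = 24.6 kips.
Governing: min(49.7, 69.4, 44.0, 24.6) = 24.6 kips → gross-section yield.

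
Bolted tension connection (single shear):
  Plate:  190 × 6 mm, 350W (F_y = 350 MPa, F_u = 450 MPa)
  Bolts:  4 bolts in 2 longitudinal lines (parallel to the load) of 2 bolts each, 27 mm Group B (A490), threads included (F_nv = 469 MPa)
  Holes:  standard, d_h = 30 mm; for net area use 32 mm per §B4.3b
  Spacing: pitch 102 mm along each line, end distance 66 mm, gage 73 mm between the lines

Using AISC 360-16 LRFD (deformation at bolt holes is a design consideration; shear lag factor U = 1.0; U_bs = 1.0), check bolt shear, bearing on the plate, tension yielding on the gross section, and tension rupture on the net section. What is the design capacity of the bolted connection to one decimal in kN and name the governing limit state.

Bolt shear: A_b = π(27)²/4 = 572.56 mm². φR_n = 0.75 × 469 × 572.56 × 4 × 1 = 805.6 kN.
Bearing (6 mm plate, F_u = 450 MPa): end bolts L_c = 66 − 30/2 = 51, R_n = min(1.2×51×6×450, 2.4×27×6×450) = 165.24 kN/bolt; interior L_c = 102 − 30 = 72, R_n = 174.96 kN/bolt. φR_n = 0.75 × (2×165.24 + 2×174.96) = 510.3 kN.
Tension yield (gross): A_g = 190×6 = 1140 mm². φR_n = 0.90 × 350 × 1140 = 359.1 kN.
Tension rupture (net): A_n = (190 − 2×32)×6 = 756 mm² (U = 1.0, A_e = A_n). φR_n = 0.75 × 450 × 756 = 255.2 kN.
Governing: min(805.6, 510.3, 359.1, 255.2) = 255.2 kN → net-section rupture.

255.2 kN (net-section rupture governs)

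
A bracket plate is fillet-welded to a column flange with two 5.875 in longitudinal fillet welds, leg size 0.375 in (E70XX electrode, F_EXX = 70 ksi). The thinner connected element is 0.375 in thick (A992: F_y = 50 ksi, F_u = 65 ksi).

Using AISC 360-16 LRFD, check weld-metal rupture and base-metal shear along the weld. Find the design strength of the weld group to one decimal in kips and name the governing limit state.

Weld metal: throat = 0.707×0.375 = 0.26513 in, L = 2×5.875 = 11.75 in. φR_n = 0.75 × 0.6 × 70 × 0.26513 × 11.75 = 98.1 kips.
Base metal shear (0.375 in plate): yield φR_n = 1.0×0.6×50×0.375×11.75 = 132.2 kips; rupture φR_n = 0.75×0.6×65×0.375×11.75 = 128.9 kips; take 128.9 kips (rupture).
Governing: min(98.1, 128.9) = 98.1 kips → weld metal.

98.1 kips (weld metal governs)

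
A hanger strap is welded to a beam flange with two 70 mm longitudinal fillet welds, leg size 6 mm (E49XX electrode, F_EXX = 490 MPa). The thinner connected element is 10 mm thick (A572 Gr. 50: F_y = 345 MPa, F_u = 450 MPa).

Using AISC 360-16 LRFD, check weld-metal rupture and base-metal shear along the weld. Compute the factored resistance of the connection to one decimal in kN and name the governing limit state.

131.0 kN (weld metal governs)

Weld metal: throat = 0.707×6 = 4.242 mm, L = 2×70 = 140 mm. φR_n = 0.75 × 0.6 × 490 × 4.242 × 140 = 131.0 kN.
Base metal shear (10 mm plate): yield φR_n = 1.0×0.6×345×10×140 = 289.8 kN; rupture φR_n = 0.75×0.6×450×10×140 = 283.5 kN; take 283.5 kN (rupture).
Governing: min(131.0, 283.5) = 131.0 kN → weld metal.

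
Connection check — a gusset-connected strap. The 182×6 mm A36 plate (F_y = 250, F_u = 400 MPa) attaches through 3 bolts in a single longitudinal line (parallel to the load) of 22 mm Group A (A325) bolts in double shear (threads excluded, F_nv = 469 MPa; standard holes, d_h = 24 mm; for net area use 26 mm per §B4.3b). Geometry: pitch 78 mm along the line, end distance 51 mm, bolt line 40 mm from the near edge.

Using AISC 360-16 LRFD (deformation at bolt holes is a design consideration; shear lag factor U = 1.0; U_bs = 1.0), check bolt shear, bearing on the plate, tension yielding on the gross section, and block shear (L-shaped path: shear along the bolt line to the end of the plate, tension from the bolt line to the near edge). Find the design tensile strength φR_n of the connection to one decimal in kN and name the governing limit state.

Bolt shear: A_b = π(22)²/4 = 380.13 mm². φR_n = 0.75 × 469 × 380.13 × 3 × 2 = 802.3 kN.
Bearing (6 mm plate, F_u = 400 MPa): end bolts L_c = 51 − 24/2 = 39, R_n = min(1.2×39×6×400, 2.4×22×6×400) = 112.32 kN/bolt; interior L_c = 78 − 24 = 54, R_n = 126.72 kN/bolt. φR_n = 0.75 × (1×112.32 + 2×126.72) = 274.3 kN.
Tension yield (gross): A_g = 182×6 = 1092 mm². φR_n = 0.90 × 250 × 1092 = 245.7 kN.
Block shear: shear path 1×[51+2×78] = 1×207 mm, A_gv = 1242, A_nv = 1×(207 − 2.5×26)×6 = 852 mm²; tension to near edge: (40 − 0.5×26)×6 = 162 mm². R_n = min(0.6×400×852, 0.6×250×1242) + 1.0×400×162 = min(204.48, 186.3) + 64.8 = 251.1 kN. φR_n = 0.75 × 251.1 = 188.3 kN.
Governing: min(802.3, 274.3, 245.7, 188.3) = 188.3 kN → block shear.

188.3 kN (block shear governs)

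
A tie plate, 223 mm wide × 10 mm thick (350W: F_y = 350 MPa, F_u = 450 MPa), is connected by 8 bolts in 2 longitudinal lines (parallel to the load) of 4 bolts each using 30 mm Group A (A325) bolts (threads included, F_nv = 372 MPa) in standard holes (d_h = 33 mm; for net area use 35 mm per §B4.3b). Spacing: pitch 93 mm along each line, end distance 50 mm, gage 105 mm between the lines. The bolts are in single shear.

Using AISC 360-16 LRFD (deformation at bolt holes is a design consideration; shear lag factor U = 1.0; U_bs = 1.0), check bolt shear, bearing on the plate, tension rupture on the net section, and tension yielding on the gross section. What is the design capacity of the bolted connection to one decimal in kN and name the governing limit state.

Bolt shear: A_b = π(30)²/4 = 706.86 mm². φR_n = 0.75 × 372 × 706.86 × 8 × 1 = 1577.7 kN.
Bearing (10 mm plate, F_u = 450 MPa): end bolts L_c = 50 − 33/2 = 33.5, R_n = min(1.2×33.5×10×450, 2.4×30×10×450) = 180.9 kN/bolt; interior L_c = 93 − 33 = 60, R_n = 324 kN/bolt. φR_n = 0.75 × (2×180.9 + 6×324) = 1729.4 kN.
Tension rupture (net): A_n = (223 − 2×35)×10 = 1530 mm² (U = 1.0, A_e = A_n). φR_n = 0.75 × 450 × 1530 = 516.4 kN.
Tension yield (gross): A_g = 223×10 = 2230 mm². φR_n = 0.90 × 350 × 2230 = 702.5 kN.
Governing: min(1577.7, 1729.4, 516.4, 702.5) = 516.4 kN → net-section rupture.

516.4 kN (net-section rupture governs)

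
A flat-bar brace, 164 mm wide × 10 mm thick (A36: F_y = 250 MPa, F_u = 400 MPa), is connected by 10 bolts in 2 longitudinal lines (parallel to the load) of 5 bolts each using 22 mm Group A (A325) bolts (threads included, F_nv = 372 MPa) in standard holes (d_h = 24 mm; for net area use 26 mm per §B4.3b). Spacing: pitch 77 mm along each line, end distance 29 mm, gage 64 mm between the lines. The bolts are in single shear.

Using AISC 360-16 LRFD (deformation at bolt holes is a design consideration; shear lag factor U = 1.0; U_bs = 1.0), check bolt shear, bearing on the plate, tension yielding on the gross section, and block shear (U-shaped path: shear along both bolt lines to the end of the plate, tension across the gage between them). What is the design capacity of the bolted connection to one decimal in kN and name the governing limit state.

Bolt shear: A_b = π(22)²/4 = 380.13 mm². φR_n = 0.75 × 372 × 380.13 × 10 × 1 = 1060.6 kN.
Bearing (10 mm plate, F_u = 400 MPa): end bolts L_c = 29 − 24/2 = 17, R_n = min(1.2×17×10×400, 2.4×22×10×400) = 81.6 kN/bolt; interior L_c = 77 − 24 = 53, R_n = 211.2 kN/bolt. φR_n = 0.75 × (2×81.6 + 8×211.2) = 1389.6 kN.
Tension yield (gross): A_g = 164×10 = 1640 mm². φR_n = 0.90 × 250 × 1640 = 369.0 kN.
Block shear: shear path 2×[29+4×77] = 2×337 mm, A_gv = 6740, A_nv = 2×(337 − 4.5×26)×10 = 4400 mm²; tension across gage: (64 − 1×26)×10 = 380 mm². R_n = min(0.6×400×4400, 0.6×250×6740) + 1.0×400×380 = min(1056, 1011) + 152 = 1163 kN. φR_n = 0.75 × 1163 = 872.3 kN.
Governing: min(1060.6, 1389.6, 369.0, 872.3) = 369.0 kN → gross-section yield.

369.0 kN (gross-section yield governs)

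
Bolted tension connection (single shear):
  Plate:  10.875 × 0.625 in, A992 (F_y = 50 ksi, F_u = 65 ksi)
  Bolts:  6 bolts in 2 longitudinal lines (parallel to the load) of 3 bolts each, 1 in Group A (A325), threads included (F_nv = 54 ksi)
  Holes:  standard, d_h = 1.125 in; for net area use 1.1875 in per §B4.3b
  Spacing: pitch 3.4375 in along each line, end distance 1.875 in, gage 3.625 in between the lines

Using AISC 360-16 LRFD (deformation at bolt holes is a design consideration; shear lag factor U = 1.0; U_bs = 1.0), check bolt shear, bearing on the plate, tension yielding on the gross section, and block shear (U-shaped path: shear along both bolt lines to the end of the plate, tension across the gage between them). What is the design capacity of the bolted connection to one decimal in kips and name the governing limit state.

190.9 kips (bolt shear governs)

Bolt shear: A_b = π(1)²/4 = 0.7854 in². φR_n = 0.75 × 54 × 0.7854 × 6 × 1 = 190.9 kips.
Bearing (0.625 in plate, F_u = 65 ksi): end bolts L_c = 1.875 − 1.125/2 = 1.3125, R_n = min(1.2×1.3125×0.625×65, 2.4×1×0.625×65) = 63.984 kips/bolt; interior L_c = 3.4375 − 1.125 = 2.3125, R_n = 97.5 kips/bolt. φR_n = 0.75 × (2×63.984 + 4×97.5) = 388.5 kips.
Tension yield (gross): A_g = 10.875×0.625 = 6.7969 in². φR_n = 0.90 × 50 × 6.7969 = 305.9 kips.
Block shear: shear path 2×[1.875+2×3.4375] = 2×8.75 in, A_gv = 10.938, A_nv = 2×(8.75 − 2.5×1.1875)×0.625 = 7.2266 in²; tension across gage: (3.625 − 1×1.1875)×0.625 = 1.5234 in². R_n = min(0.6×65×7.2266, 0.6×50×10.938) + 1.0×65×1.5234 = min(281.84, 328.14) + 99.021 = 380.86 kips. φR_n = 0.75 × 380.86 = 285.6 kips.
Governing: min(190.9, 388.5, 305.9, 285.6) = 190.9 kips → bolt shear.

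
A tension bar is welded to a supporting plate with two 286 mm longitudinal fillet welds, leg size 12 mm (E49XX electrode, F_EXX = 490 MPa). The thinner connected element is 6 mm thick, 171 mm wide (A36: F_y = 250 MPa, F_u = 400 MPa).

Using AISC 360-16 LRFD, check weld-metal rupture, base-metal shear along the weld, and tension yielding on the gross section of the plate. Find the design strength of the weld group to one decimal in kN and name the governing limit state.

230.9 kN (gross-section yield governs)

Weld metal: throat = 0.707×12 = 8.484 mm, L = 2×286 = 572 mm. φR_n = 0.75 × 0.6 × 490 × 8.484 × 572 = 1070.1 kN.
Base metal shear (6 mm plate): yield φR_n = 1.0×0.6×250×6×572 = 514.8 kN; rupture φR_n = 0.75×0.6×400×6×572 = 617.8 kN; take 514.8 kN (yield).
Tension yield (gross): A_g = 171×6 = 1026 mm². φR_n = 0.90 × 250 × 1026 = 230.9 kN.
Governing: min(1070.1, 514.8, 230.9) = 230.9 kN → gross-section yield.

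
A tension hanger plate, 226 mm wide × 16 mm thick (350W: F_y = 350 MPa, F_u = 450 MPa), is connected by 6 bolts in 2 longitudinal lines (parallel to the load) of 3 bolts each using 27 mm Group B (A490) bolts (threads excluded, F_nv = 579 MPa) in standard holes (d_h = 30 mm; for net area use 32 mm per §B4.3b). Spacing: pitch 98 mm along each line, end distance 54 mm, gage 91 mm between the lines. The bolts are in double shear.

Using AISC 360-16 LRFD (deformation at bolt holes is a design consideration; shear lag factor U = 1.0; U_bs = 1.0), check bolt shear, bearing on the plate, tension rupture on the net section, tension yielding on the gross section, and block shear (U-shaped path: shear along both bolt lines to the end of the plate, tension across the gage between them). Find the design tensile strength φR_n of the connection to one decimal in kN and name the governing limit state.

874.8 kN (net-section rupture governs)

Bolt shear: A_b = π(27)²/4 = 572.56 mm². φR_n = 0.75 × 579 × 572.56 × 6 × 2 = 2983.6 kN.
Bearing (16 mm plate, F_u = 450 MPa): end bolts L_c = 54 − 30/2 = 39, R_n = min(1.2×39×16×450, 2.4×27×16×450) = 336.96 kN/bolt; interior L_c = 98 − 30 = 68, R_n = 466.56 kN/bolt. φR_n = 0.75 × (2×336.96 + 4×466.56) = 1905.1 kN.
Tension rupture (net): A_n = (226 − 2×32)×16 = 2592 mm² (U = 1.0, A_e = A_n). φR_n = 0.75 × 450 × 2592 = 874.8 kN.
Tension yield (gross): A_g = 226×16 = 3616 mm². φR_n = 0.90 × 350 × 3616 = 1139.0 kN.
Block shear: shear path 2×[54+2×98] = 2×250 mm, A_gv = 8000, A_nv = 2×(250 − 2.5×32)×16 = 5440 mm²; tension across gage: (91 − 1×32)×16 = 944 mm². R_n = min(0.6×450×5440, 0.6×350×8000) + 1.0×450×944 = min(1468.8, 1680) + 424.8 = 1893.6 kN. φR_n = 0.75 × 1893.6 = 1420.2 kN.
Governing: min(2983.6, 1905.1, 874.8, 1139.0, 1420.2) = 874.8 kN → net-section rupture.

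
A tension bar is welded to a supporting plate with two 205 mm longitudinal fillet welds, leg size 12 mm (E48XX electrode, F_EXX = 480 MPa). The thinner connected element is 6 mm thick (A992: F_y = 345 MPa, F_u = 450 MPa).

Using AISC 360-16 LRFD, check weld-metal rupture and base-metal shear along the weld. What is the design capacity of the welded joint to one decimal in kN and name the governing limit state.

Weld metal: throat = 0.707×12 = 8.484 mm, L = 2×205 = 410 mm. φR_n = 0.75 × 0.6 × 480 × 8.484 × 410 = 751.3 kN.
Base metal shear (6 mm plate): yield φR_n = 1.0×0.6×345×6×410 = 509.2 kN; rupture φR_n = 0.75×0.6×450×6×410 = 498.2 kN; take 498.2 kN (rupture).
Governing: min(751.3, 498.2) = 498.2 kN → base-metal shear.

498.2 kN (base-metal shear governs)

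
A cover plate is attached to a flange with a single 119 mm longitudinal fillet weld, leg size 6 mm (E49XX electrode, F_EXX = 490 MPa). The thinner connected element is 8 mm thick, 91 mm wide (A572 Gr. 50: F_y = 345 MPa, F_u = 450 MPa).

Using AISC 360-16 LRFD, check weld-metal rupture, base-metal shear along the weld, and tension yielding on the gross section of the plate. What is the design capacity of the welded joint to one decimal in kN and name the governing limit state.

Weld metal: throat = 0.707×6 = 4.242 mm, L = 119 mm. φR_n = 0.75 × 0.6 × 490 × 4.242 × 119 = 111.3 kN.
Base metal shear (8 mm plate): yield φR_n = 1.0×0.6×345×8×119 = 197.1 kN; rupture φR_n = 0.75×0.6×450×8×119 = 192.8 kN; take 192.8 kN (rupture).
Tension yield (gross): A_g = 91×8 = 728 mm². φR_n = 0.90 × 345 × 728 = 226.0 kN.
Governing: min(111.3, 192.8, 226.0) = 111.3 kN → weld metal.

111.3 kN (weld metal governs)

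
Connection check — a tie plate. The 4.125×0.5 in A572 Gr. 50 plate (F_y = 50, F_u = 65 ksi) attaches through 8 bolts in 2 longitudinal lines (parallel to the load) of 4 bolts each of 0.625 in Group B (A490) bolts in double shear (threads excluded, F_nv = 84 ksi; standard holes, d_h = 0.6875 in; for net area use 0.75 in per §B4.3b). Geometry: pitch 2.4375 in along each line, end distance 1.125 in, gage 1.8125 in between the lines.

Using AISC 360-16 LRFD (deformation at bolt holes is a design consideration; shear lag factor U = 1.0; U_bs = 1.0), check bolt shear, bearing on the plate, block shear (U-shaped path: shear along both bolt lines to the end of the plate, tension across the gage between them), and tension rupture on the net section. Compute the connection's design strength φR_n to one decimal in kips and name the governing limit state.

64.0 kips (net-section rupture governs)

Bolt shear: A_b = π(0.625)²/4 = 0.3068 in². φR_n = 0.75 × 84 × 0.3068 × 8 × 2 = 309.3 kips.
Bearing (0.5 in plate, F_u = 65 ksi): end bolts L_c = 1.125 − 0.6875/2 = 0.78125, R_n = min(1.2×0.78125×0.5×65, 2.4×0.625×0.5×65) = 30.469 kips/bolt; interior L_c = 2.4375 − 0.6875 = 1.75, R_n = 48.75 kips/bolt. φR_n = 0.75 × (2×30.469 + 6×48.75) = 265.1 kips.
Block shear: shear path 2×[1.125+3×2.4375] = 2×8.4375 in, A_gv = 8.4375, A_nv = 2×(8.4375 − 3.5×0.75)×0.5 = 5.8125 in²; tension across gage: (1.8125 − 1×0.75)×0.5 = 0.53125 in². R_n = min(0.6×65×5.8125, 0.6×50×8.4375) + 1.0×65×0.53125 = min(226.69, 253.13) + 34.531 = 261.22 kips. φR_n = 0.75 × 261.22 = 195.9 kips.
Tension rupture (net): A_n = (4.125 − 2×0.75)×0.5 = 1.3125 in² (U = 1.0, A_e = A_n). φR_n = 0.75 × 65 × 1.3125 = 64.0 kips.
Governing: min(309.3, 265.1, 195.9, 64.0) = 64.0 kips → net-section rupture.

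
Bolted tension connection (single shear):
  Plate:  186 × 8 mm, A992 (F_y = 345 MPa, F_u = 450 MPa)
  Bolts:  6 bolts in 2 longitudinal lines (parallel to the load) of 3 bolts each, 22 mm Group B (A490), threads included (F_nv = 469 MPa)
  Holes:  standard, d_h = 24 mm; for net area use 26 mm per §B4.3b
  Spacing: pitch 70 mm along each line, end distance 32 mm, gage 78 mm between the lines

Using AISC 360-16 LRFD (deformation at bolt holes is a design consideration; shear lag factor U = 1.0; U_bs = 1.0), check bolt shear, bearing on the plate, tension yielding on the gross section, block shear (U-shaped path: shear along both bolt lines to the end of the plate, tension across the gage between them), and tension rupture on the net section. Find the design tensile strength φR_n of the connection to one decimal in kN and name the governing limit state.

361.8 kN (net-section rupture governs)

Bolt shear: A_b = π(22)²/4 = 380.13 mm². φR_n = 0.75 × 469 × 380.13 × 6 × 1 = 802.3 kN.
Bearing (8 mm plate, F_u = 450 MPa): end bolts L_c = 32 − 24/2 = 20, R_n = min(1.2×20×8×450, 2.4×22×8×450) = 86.4 kN/bolt; interior L_c = 70 − 24 = 46, R_n = 190.08 kN/bolt. φR_n = 0.75 × (2×86.4 + 4×190.08) = 699.8 kN.
Tension yield (gross): A_g = 186×8 = 1488 mm². φR_n = 0.90 × 345 × 1488 = 462.0 kN.
Block shear: shear path 2×[32+2×70] = 2×172 mm, A_gv = 2752, A_nv = 2×(172 − 2.5×26)×8 = 1712 mm²; tension across gage: (78 − 1×26)×8 = 416 mm². R_n = min(0.6×450×1712, 0.6×345×2752) + 1.0×450×416 = min(462.24, 569.66) + 187.2 = 649.44 kN. φR_n = 0.75 × 649.44 = 487.1 kN.
Tension rupture (net): A_n = (186 − 2×26)×8 = 1072 mm² (U = 1.0, A_e = A_n). φR_n = 0.75 × 450 × 1072 = 361.8 kN.
Governing: min(802.3, 699.8, 462.0, 487.1, 361.8) = 361.8 kN → net-section rupture.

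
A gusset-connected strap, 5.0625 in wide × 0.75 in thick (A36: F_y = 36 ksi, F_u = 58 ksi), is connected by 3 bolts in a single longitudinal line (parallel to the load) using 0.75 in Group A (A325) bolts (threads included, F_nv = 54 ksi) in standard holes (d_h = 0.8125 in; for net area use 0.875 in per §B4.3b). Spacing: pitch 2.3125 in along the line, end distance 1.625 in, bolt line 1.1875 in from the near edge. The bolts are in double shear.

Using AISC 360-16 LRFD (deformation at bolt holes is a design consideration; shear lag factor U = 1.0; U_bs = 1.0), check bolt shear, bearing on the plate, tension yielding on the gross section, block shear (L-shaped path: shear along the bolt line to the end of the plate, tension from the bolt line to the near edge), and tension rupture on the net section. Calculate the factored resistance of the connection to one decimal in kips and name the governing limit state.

Bolt shear: A_b = π(0.75)²/4 = 0.44179 in². φR_n = 0.75 × 54 × 0.44179 × 3 × 2 = 107.4 kips.
Bearing (0.75 in plate, F_u = 58 ksi): end bolts L_c = 1.625 − 0.8125/2 = 1.21875, R_n = min(1.2×1.21875×0.75×58, 2.4×0.75×0.75×58) = 63.619 kips/bolt; interior L_c = 2.3125 − 0.8125 = 1.5, R_n = 78.3 kips/bolt. φR_n = 0.75 × (1×63.619 + 2×78.3) = 165.2 kips.
Tension yield (gross): A_g = 5.0625×0.75 = 3.7969 in². φR_n = 0.90 × 36 × 3.7969 = 123.0 kips.
Block shear: shear path 1×[1.625+2×2.3125] = 1×6.25 in, A_gv = 4.6875, A_nv = 1×(6.25 − 2.5×0.875)×0.75 = 3.0469 in²; tension to near edge: (1.1875 − 0.5×0.875)×0.75 = 0.5625 in². R_n = min(0.6×58×3.0469, 0.6×36×4.6875) + 1.0×58×0.5625 = min(106.03, 101.25) + 32.625 = 133.88 kips. φR_n = 0.75 × 133.88 = 100.4 kips.
Tension rupture (net): A_n = (5.0625 − 1×0.875)×0.75 = 3.1406 in² (U = 1.0, A_e = A_n). φR_n = 0.75 × 58 × 3.1406 = 136.6 kips.
Governing: min(107.4, 165.2, 123.0, 100.4, 136.6) = 100.4 kips → block shear.

100.4 kips (block shear governs)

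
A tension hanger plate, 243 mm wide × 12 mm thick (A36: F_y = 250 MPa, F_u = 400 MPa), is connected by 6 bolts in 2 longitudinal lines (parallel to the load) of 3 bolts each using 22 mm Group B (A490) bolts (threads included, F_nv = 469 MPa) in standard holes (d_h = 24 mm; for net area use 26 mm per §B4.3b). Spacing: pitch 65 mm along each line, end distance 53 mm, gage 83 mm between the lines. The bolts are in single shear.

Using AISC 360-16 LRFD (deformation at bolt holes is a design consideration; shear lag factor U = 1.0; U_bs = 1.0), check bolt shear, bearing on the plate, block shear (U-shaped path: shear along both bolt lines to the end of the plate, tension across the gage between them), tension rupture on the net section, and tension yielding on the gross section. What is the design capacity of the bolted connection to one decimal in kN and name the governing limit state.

656.1 kN (gross-section yield governs)

Bolt shear: A_b = π(22)²/4 = 380.13 mm². φR_n = 0.75 × 469 × 380.13 × 6 × 1 = 802.3 kN.
Bearing (12 mm plate, F_u = 400 MPa): end bolts L_c = 53 − 24/2 = 41, R_n = min(1.2×41×12×400, 2.4×22×12×400) = 236.16 kN/bolt; interior L_c = 65 − 24 = 41, R_n = 236.16 kN/bolt. φR_n = 0.75 × (2×236.16 + 4×236.16) = 1062.7 kN.
Block shear: shear path 2×[53+2×65] = 2×183 mm, A_gv = 4392, A_nv = 2×(183 − 2.5×26)×12 = 2832 mm²; tension across gage: (83 − 1×26)×12 = 684 mm². R_n = min(0.6×400×2832, 0.6×250×4392) + 1.0×400×684 = min(679.68, 658.8) + 273.6 = 932.4 kN. φR_n = 0.75 × 932.4 = 699.3 kN.
Tension rupture (net): A_n = (243 − 2×26)×12 = 2292 mm² (U = 1.0, A_e = A_n). φR_n = 0.75 × 400 × 2292 = 687.6 kN.
Tension yield (gross): A_g = 243×12 = 2916 mm². φR_n = 0.90 × 250 × 2916 = 656.1 kN.
Governing: min(802.3, 1062.7, 699.3, 687.6, 656.1) = 656.1 kN → gross-section yield.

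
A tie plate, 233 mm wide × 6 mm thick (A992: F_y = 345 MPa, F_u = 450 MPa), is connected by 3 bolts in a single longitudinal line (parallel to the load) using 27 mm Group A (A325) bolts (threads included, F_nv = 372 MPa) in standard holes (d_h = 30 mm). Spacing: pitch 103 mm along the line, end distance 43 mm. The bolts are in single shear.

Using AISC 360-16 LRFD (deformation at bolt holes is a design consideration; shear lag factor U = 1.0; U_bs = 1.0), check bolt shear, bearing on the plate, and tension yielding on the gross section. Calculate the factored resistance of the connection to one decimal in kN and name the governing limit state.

330.5 kN (bearing governs)

Bolt shear: A_b = π(27)²/4 = 572.56 mm². φR_n = 0.75 × 372 × 572.56 × 3 × 1 = 479.2 kN.
Bearing (6 mm plate, F_u = 450 MPa): end bolts L_c = 43 − 30/2 = 28, R_n = min(1.2×28×6×450, 2.4×27×6×450) = 90.72 kN/bolt; interior L_c = 103 − 30 = 73, R_n = 174.96 kN/bolt. φR_n = 0.75 × (1×90.72 + 2×174.96) = 330.5 kN.
Tension yield (gross): A_g = 233×6 = 1398 mm². φR_n = 0.90 × 345 × 1398 = 434.1 kN.
Governing: min(479.2, 330.5, 434.1) = 330.5 kN → bearing.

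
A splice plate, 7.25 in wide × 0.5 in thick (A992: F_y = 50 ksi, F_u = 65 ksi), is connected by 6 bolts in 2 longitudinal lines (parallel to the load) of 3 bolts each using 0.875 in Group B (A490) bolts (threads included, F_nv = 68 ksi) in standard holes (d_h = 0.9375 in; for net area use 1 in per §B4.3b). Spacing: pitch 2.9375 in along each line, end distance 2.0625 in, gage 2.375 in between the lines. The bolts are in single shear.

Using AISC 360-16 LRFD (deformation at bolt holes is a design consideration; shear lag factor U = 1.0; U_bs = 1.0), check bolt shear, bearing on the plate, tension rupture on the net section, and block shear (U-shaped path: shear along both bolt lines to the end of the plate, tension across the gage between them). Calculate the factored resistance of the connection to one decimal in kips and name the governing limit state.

Bolt shear: A_b = π(0.875)²/4 = 0.60132 in². φR_n = 0.75 × 68 × 0.60132 × 6 × 1 = 184.0 kips.
Bearing (0.5 in plate, F_u = 65 ksi): end bolts L_c = 2.0625 − 0.9375/2 = 1.59375, R_n = min(1.2×1.59375×0.5×65, 2.4×0.875×0.5×65) = 62.156 kips/bolt; interior L_c = 2.9375 − 0.9375 = 2, R_n = 68.25 kips/bolt. φR_n = 0.75 × (2×62.156 + 4×68.25) = 298.0 kips.
Tension rupture (net): A_n = (7.25 − 2×1)×0.5 = 2.625 in² (U = 1.0, A_e = A_n). φR_n = 0.75 × 65 × 2.625 = 128.0 kips.
Block shear: shear path 2×[2.0625+2×2.9375] = 2×7.9375 in, A_gv = 7.9375, A_nv = 2×(7.9375 − 2.5×1)×0.5 = 5.4375 in²; tension across gage: (2.375 − 1×1)×0.5 = 0.6875 in². R_n = min(0.6×65×5.4375, 0.6×50×7.9375) + 1.0×65×0.6875 = min(212.06, 238.13) + 44.688 = 256.75 kips. φR_n = 0.75 × 256.75 = 192.6 kips.
Governing: min(184.0, 298.0, 128.0, 192.6) = 128.0 kips → net-section rupture.

128.0 kips (net-section rupture governs)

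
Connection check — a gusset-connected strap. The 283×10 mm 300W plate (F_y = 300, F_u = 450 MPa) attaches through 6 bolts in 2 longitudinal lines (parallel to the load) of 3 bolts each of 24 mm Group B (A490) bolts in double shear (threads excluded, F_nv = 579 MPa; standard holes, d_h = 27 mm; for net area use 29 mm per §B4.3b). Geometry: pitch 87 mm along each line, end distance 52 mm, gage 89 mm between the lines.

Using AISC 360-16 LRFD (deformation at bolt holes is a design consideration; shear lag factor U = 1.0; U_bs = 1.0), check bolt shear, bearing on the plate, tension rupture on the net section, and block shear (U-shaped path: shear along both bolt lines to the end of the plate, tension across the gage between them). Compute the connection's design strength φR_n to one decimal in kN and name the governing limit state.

759.4 kN (net-section rupture governs)

Bolt shear: A_b = π(24)²/4 = 452.39 mm². φR_n = 0.75 × 579 × 452.39 × 6 × 2 = 2357.4 kN.
Bearing (10 mm plate, F_u = 450 MPa): end bolts L_c = 52 − 27/2 = 38.5, R_n = min(1.2×38.5×10×450, 2.4×24×10×450) = 207.9 kN/bolt; interior L_c = 87 − 27 = 60, R_n = 259.2 kN/bolt. φR_n = 0.75 × (2×207.9 + 4×259.2) = 1089.5 kN.
Tension rupture (net): A_n = (283 − 2×29)×10 = 2250 mm² (U = 1.0, A_e = A_n). φR_n = 0.75 × 450 × 2250 = 759.4 kN.
Block shear: shear path 2×[52+2×87] = 2×226 mm, A_gv = 4520, A_nv = 2×(226 − 2.5×29)×10 = 3070 mm²; tension across gage: (89 − 1×29)×10 = 600 mm². R_n = min(0.6×450×3070, 0.6×300×4520) + 1.0×450×600 = min(828.9, 813.6) + 270 = 1083.6 kN. φR_n = 0.75 × 1083.6 = 812.7 kN.
Governing: min(2357.4, 1089.5, 759.4, 812.7) = 759.4 kN → net-section rupture.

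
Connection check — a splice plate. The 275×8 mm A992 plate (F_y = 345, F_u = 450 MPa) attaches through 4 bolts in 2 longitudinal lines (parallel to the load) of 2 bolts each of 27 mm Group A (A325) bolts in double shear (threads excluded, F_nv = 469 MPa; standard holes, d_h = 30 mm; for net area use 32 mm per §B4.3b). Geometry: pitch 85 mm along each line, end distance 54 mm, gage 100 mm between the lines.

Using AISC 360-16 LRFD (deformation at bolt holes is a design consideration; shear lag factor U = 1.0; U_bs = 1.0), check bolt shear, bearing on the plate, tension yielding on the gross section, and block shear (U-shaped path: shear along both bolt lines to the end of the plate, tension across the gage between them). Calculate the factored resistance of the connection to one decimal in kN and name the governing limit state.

Bolt shear: A_b = π(27)²/4 = 572.56 mm². φR_n = 0.75 × 469 × 572.56 × 4 × 2 = 1611.2 kN.
Bearing (8 mm plate, F_u = 450 MPa): end bolts L_c = 54 − 30/2 = 39, R_n = min(1.2×39×8×450, 2.4×27×8×450) = 168.48 kN/bolt; interior L_c = 85 − 30 = 55, R_n = 233.28 kN/bolt. φR_n = 0.75 × (2×168.48 + 2×233.28) = 602.6 kN.
Tension yield (gross): A_g = 275×8 = 2200 mm². φR_n = 0.90 × 345 × 2200 = 683.1 kN.
Block shear: shear path 2×[54+1×85] = 2×139 mm, A_gv = 2224, A_nv = 2×(139 − 1.5×32)×8 = 1456 mm²; tension across gage: (100 − 1×32)×8 = 544 mm². R_n = min(0.6×450×1456, 0.6×345×2224) + 1.0×450×544 = min(393.12, 460.37) + 244.8 = 637.92 kN. φR_n = 0.75 × 637.92 = 478.4 kN.
Governing: min(1611.2, 602.6, 683.1, 478.4) = 478.4 kN → block shear.

478.4 kN (block shear governs)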